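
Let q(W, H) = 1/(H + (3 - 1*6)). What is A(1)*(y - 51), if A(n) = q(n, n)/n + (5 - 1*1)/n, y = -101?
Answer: -532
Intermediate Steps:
q(W, H) = 1/(-3 + H) (q(W, H) = 1/(H + (3 - 6)) = 1/(H - 3) = 1/(-3 + H))
A(n) = 4/n + 1/(n*(-3 + n)) (A(n) = 1/((-3 + n)*n) + (5 - 1*1)/n = 1/(n*(-3 + n)) + (5 - 1)/n = 1/(n*(-3 + n)) + 4/n = 4/n + 1/(n*(-3 + n)))
A(1)*(y - 51) = ((-11 + 4*1)/(1*(-3 + 1)))*(-101 - 51) = (1*(-11 + 4)/(-2))*(-152) = (1*(-½)*(-7))*(-152) = (7/2)*(-152) = -532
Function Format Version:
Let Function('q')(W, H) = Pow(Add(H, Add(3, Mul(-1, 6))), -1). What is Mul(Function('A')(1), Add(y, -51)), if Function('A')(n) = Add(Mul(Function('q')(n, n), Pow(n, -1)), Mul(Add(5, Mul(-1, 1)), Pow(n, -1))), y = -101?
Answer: -532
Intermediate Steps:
Function('q')(W, H) = Pow(Add(-3, H), -1) (Function('q')(W, H) = Pow(Add(H, Add(3, -6)), -1) = Pow(Add(H, -3), -1) = Pow(Add(-3, H), -1))
Function('A')(n) = Add(Mul(4, Pow(n, -1)), Mul(Pow(n, -1), Pow(Add(-3, n), -1))) (Function('A')(n) = Add(Mul(Pow(Add(-3, n), -1), Pow(n, -1)), Mul(Add(5, Mul(-1, 1)), Pow(n, -1))) = Add(Mul(Pow(n, -1), Pow(Add(-3, n), -1)), Mul(Add(5, -1), Pow(n, -1))) = Add(Mul(Pow(n, -1), Pow(Add(-3, n), -1)), Mul(4, Pow(n, -1))) = Add(Mul(4, Pow(n, -1)), Mul(Pow(n, -1), Pow(Add(-3, n), -1))))
Mul(Function('A')(1), Add(y, -51)) = Mul(Mul(Pow(1, -1), Pow(Add(-3, 1), -1), Add(-11, Mul(4, 1))), Add(-101, -51)) = Mul(Mul(1, Pow(-2, -1), Add(-11, 4)), -152) = Mul(Mul(1, Rational(-1, 2), -7), -152) = Mul(Rational(7, 2), -152) = -532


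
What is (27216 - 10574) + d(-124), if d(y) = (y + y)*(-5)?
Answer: 17882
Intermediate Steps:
d(y) = -10*y (d(y) = (2*y)*(-5) = -10*y)
(27216 - 10574) + d(-124) = (27216 - 10574) - 10*(-124) = 16642 + 1240 = 17882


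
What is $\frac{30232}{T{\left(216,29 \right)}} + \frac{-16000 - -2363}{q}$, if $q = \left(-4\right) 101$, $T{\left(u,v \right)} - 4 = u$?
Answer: $\frac{3803467}{22220} \approx 171.17$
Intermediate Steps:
$T{\left(u,v \right)} = 4 + u$
$q = -404$
$\frac{30232}{T{\left(216,29 \right)}} + \frac{-16000 - -2363}{q} = \frac{30232}{4 + 216} + \frac{-16000 - -2363}{-404} = \frac{30232}{220} + \left(-16000 + 2363\right) \left(- \frac{1}{404}\right) = 30232 \cdot \frac{1}{220} - - \frac{13637}{404} = \frac{7558}{55} + \frac{13637}{404} = \frac{3803467}{22220}$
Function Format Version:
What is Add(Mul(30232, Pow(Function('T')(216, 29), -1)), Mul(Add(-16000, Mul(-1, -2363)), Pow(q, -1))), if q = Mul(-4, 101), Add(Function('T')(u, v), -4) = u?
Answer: Rational(3803467, 22220) ≈ 171.17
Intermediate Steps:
Function('T')(u, v) = Add(4, u)
q = -404
Add(Mul(30232, Pow(Function('T')(216, 29), -1)), Mul(Add(-16000, Mul(-1, -2363)), Pow(q, -1))) = Add(Mul(30232, Pow(Add(4, 216), -1)), Mul(Add(-16000, Mul(-1, -2363)), Pow(-404, -1))) = Add(Mul(30232, Pow(220, -1)), Mul(Add(-16000, 2363), Rational(-1, 404))) = Add(Mul(30232, Rational(1, 220)), Mul(-13637, Rational(-1, 404))) = Add(Rational(7558, 55), Rational(13637, 404)) = Rational(3803467, 22220)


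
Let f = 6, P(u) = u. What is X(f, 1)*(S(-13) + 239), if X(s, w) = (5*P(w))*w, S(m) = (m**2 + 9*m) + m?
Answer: 1390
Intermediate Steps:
S(m) = m**2 + 10*m
X(s, w) = 5*w**2 (X(s, w) = (5*w)*w = 5*w**2)
X(f, 1)*(S(-13) + 239) = (5*1**2)*(-13*(10 - 13) + 239) = (5*1)*(-13*(-3) + 239) = 5*(39 + 239) = 5*278 = 1390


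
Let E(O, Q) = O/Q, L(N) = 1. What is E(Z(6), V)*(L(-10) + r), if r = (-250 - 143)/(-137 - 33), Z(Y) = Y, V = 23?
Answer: 1689/1955 ≈ 0.86394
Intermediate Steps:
r = 393/170 (r = -393/(-170) = -393*(-1/170) = 393/170 ≈ 2.3118)
E(Z(6), V)*(L(-10) + r) = (6/23)*(1 + 393/170) = (6*(1/23))*(563/170) = (6/23)*(563/170) = 1689/1955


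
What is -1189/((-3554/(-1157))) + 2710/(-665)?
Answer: -184890777/472682 ≈ -391.15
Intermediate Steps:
-1189/((-3554/(-1157))) + 2710/(-665) = -1189/((-3554*(-1/1157))) + 2710*(-1/665) = -1189/3554/1157 - 542/133 = -1189*1157/3554 - 542/133 = -1375673/3554 - 542/133 = -184890777/472682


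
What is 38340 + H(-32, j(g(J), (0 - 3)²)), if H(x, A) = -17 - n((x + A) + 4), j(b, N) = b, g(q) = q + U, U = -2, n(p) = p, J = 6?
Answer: 38347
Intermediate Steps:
g(q) = -2 + q (g(q) = q - 2 = -2 + q)
H(x, A) = -21 - A - x (H(x, A) = -17 - ((x + A) + 4) = -17 - ((A + x) + 4) = -17 - (4 + A + x) = -17 + (-4 - A - x) = -21 - A - x)
38340 + H(-32, j(g(J), (0 - 3)²)) = 38340 + (-21 - (-2 + 6) - 1*(-32)) = 38340 + (-21 - 1*4 + 32) = 38340 + (-21 - 4 + 32) = 38340 + 7 = 38347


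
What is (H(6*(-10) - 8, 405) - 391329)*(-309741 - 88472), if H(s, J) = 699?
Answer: 155553944190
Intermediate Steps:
(H(6*(-10) - 8, 405) - 391329)*(-309741 - 88472) = (699 - 391329)*(-309741 - 88472) = -390630*(-398213) = 155553944190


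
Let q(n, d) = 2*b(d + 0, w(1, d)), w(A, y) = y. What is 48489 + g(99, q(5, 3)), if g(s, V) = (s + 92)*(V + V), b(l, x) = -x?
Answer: 46197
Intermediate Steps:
q(n, d) = -2*d (q(n, d) = 2*(-d) = -2*d)
g(s, V) = 2*V*(92 + s) (g(s, V) = (92 + s)*(2*V) = 2*V*(92 + s))
48489 + g(99, q(5, 3)) = 48489 + 2*(-2*3)*(92 + 99) = 48489 + 2*(-6)*191 = 48489 - 2292 = 46197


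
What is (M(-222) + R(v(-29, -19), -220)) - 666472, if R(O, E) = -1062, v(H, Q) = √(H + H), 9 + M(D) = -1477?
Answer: -669020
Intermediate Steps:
M(D) = -1486 (M(D) = -9 - 1477 = -1486)
v(H, Q) = √2*√H (v(H, Q) = √(2*H) = √2*√H)
(M(-222) + R(v(-29, -19), -220)) - 666472 = (-1486 - 1062) - 666472 = -2548 - 666472 = -669020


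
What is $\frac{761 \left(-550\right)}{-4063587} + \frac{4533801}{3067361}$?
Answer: $\frac{1791576250067}{1133135298537} \approx 1.5811$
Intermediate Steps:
$\frac{761 \left(-550\right)}{-4063587} + \frac{4533801}{3067361} = \left(-418550\right) \left(- \frac{1}{4063587}\right) + 4533801 \cdot \frac{1}{3067361} = \frac{38050}{369417} + \frac{4533801}{3067361} = \frac{1791576250067}{1133135298537}$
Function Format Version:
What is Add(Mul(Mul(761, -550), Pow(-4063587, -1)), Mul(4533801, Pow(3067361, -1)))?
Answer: Rational(1791576250067, 1133135298537) ≈ 1.5811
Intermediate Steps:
Add(Mul(Mul(761, -550), Pow(-4063587, -1)), Mul(4533801, Pow(3067361, -1))) = Add(Mul(-418550, Rational(-1, 4063587)), Mul(4533801, Rational(1, 3067361))) = Add(Rational(38050, 369417), Rational(4533801, 3067361)) = Rational(1791576250067, 1133135298537)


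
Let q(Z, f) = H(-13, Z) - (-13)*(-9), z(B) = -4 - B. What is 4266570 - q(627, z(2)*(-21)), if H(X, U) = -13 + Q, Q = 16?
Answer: 4266684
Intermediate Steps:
H(X, U) = 3 (H(X, U) = -13 + 16 = 3)
q(Z, f) = -114 (q(Z, f) = 3 - (-13)*(-9) = 3 - 1*117 = 3 - 117 = -114)
4266570 - q(627, z(2)*(-21)) = 4266570 - 1*(-114) = 4266570 + 114 = 4266684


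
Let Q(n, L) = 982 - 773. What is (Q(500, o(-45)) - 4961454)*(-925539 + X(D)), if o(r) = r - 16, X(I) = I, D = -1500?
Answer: 4599267603555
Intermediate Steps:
o(r) = -16 + r
Q(n, L) = 209
(Q(500, o(-45)) - 4961454)*(-925539 + X(D)) = (209 - 4961454)*(-925539 - 1500) = -4961245*(-927039) = 4599267603555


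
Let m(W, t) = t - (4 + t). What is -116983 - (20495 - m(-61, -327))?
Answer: -137482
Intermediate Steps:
m(W, t) = -4 (m(W, t) = t + (-4 - t) = -4)
-116983 - (20495 - m(-61, -327)) = -116983 - (20495 - 1*(-4)) = -116983 - (20495 + 4) = -116983 - 1*20499 = -116983 - 20499 = -137482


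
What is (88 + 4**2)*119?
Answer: 12376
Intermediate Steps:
(88 + 4**2)*119 = (88 + 16)*119 = 104*119 = 12376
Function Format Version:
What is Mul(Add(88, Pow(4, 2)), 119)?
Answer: 12376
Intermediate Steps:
Mul(Add(88, Pow(4, 2)), 119) = Mul(Add(88, 16), 119) = Mul(104, 119) = 12376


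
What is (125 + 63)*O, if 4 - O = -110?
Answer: 21432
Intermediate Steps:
O = 114 (O = 4 - 1*(-110) = 4 + 110 = 114)
(125 + 63)*O = (125 + 63)*114 = 188*114 = 21432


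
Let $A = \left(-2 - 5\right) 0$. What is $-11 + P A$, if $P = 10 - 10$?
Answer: $-11$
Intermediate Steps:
$P = 0$ ($P = 10 - 10 = 0$)
$A = 0$ ($A = \left(-2 - 5\right) 0 = \left(-7\right) 0 = 0$)
$-11 + P A = -11 + 0 \cdot 0 = -11 + 0 = -11$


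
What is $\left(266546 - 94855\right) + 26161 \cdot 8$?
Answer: $380979$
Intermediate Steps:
$\left(266546 - 94855\right) + 26161 \cdot 8 = 171691 + 209288 = 380979$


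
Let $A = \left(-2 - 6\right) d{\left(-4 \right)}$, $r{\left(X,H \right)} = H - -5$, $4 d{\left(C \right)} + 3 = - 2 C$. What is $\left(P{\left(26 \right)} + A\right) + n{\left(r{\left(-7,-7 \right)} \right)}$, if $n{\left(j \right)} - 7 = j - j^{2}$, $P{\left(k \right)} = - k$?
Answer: $-35$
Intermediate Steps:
$d{\left(C \right)} = - \frac{3}{4} - \frac{C}{2}$ ($d{\left(C \right)} = - \frac{3}{4} + \frac{\left(-2\right) C}{4} = - \frac{3}{4} - \frac{C}{2}$)
$r{\left(X,H \right)} = 5 + H$ ($r{\left(X,H \right)} = H + 5 = 5 + H$)
$A = -10$ ($A = \left(-2 - 6\right) \left(- \frac{3}{4} - -2\right) = - 8 \left(- \frac{3}{4} + 2\right) = \left(-8\right) \frac{5}{4} = -10$)
$n{\left(j \right)} = 7 + j - j^{2}$ ($n{\left(j \right)} = 7 - \left(j^{2} - j\right) = 7 + j - j^{2}$)
$\left(P{\left(26 \right)} + A\right) + n{\left(r{\left(-7,-7 \right)} \right)} = \left(\left(-1\right) 26 - 10\right) + \left(7 + \left(5 - 7\right) - \left(5 - 7\right)^{2}\right) = \left(-26 - 10\right) - -1 = -36 - -1 = -36 + 1 = -35$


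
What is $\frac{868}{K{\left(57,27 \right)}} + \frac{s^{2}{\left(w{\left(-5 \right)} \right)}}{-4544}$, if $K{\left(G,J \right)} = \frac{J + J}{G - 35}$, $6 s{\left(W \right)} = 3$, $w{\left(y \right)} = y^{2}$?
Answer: $\frac{173544421}{490752} \approx 353.63$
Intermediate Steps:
$s{\left(W \right)} = \frac{1}{2}$ ($s{\left(W \right)} = \frac{1}{6} \cdot 3 = \frac{1}{2}$)
$K{\left(G,J \right)} = \frac{2 J}{-35 + G}$
$\frac{868}{K{\left(57,27 \right)}} + \frac{s^{2}{\left(w{\left(-5 \right)} \right)}}{-4544} = \frac{868}{2 \cdot 27 \frac{1}{-35 + 57}} + \frac{1}{4 \left(-4544\right)} = \frac{868}{2 \cdot 27 \cdot \frac{1}{22}} + \frac{1}{4} \left(- \frac{1}{4544}\right) = \frac{868}{2 \cdot 27 \cdot \frac{1}{22}} - \frac{1}{18176} = \frac{868}{\frac{27}{11}} - \frac{1}{18176} = 868 \cdot \frac{11}{27} - \frac{1}{18176} = \frac{9548}{27} - \frac{1}{18176} = \frac{173544421}{490752}$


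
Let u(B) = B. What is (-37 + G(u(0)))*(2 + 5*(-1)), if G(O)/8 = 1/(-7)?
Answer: 801/7 ≈ 114.43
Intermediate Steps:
G(O) = -8/7 (G(O) = 8/(-7) = 8*(-⅐) = -8/7)
(-37 + G(u(0)))*(2 + 5*(-1)) = (-37 - 8/7)*(2 + 5*(-1)) = -267*(2 - 5)/7 = -267/7*(-3) = 801/7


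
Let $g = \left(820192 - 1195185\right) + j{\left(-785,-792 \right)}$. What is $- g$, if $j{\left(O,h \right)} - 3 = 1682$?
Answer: $373308$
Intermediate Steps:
$j{\left(O,h \right)} = 1685$ ($j{\left(O,h \right)} = 3 + 1682 = 1685$)
$g = -373308$ ($g = \left(820192 - 1195185\right) + 1685 = -374993 + 1685 = -373308$)
$- g = \left(-1\right) \left(-373308\right) = 373308$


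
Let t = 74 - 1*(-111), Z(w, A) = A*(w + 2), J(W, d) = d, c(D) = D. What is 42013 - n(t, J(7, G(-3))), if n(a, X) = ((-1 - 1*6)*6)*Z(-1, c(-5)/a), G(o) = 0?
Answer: 1554439/37 ≈ 42012.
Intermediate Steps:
Z(w, A) = A*(2 + w)
t = 185 (t = 74 + 111 = 185)
n(a, X) = 210/a (n(a, X) = ((-1 - 1*6)*6)*((-5/a)*(2 - 1)) = ((-1 - 6)*6)*(-5/a*1) = (-7*6)*(-5/a) = -(-210)/a = 210/a)
42013 - n(t, J(7, G(-3))) = 42013 - 210/185 = 42013 - 1*42/37 = 42013 - 42/37 = 1554439/37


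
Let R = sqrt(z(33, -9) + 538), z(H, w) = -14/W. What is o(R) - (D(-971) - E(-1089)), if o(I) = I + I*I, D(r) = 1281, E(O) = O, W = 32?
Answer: -29319/16 + sqrt(8601)/4 ≈ -1809.3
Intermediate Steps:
z(H, w) = -7/16 (z(H, w) = -14/32 = -14*1/32 = -7/16)
R = sqrt(8601)/4 (R = sqrt(-7/16 + 538) = sqrt(8601/16) = sqrt(8601)/4 ≈ 23.185)
o(I) = I + I**2
o(R) - (D(-971) - E(-1089)) = (sqrt(8601)/4)*(1 + sqrt(8601)/4) - (1281 - 1*(-1089)) = sqrt(8601)*(1 + sqrt(8601)/4)/4 - (1281 + 1089) = sqrt(8601)*(1 + sqrt(8601)/4)/4 - 1*2370 = sqrt(8601)*(1 + sqrt(8601)/4)/4 - 2370 = -2370 + sqrt(8601)*(1 + sqrt(8601)/4)/4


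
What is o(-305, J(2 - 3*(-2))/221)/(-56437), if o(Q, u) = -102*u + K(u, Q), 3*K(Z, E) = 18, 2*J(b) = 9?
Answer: -51/733681 ≈ -6.9513e-5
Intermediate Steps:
J(b) = 9/2 (J(b) = (½)*9 = 9/2)
K(Z, E) = 6 (K(Z, E) = (⅓)*18 = 6)
o(Q, u) = 6 - 102*u (o(Q, u) = -102*u + 6 = 6 - 102*u)
o(-305, J(2 - 3*(-2))/221)/(-56437) = (6 - 459/221)/(-56437) = (6 - 459/221)*(-1/56437) = (6 - 102*9/442)*(-1/56437) = (6 - 27/13)*(-1/56437) = (51/13)*(-1/56437) = -51/733681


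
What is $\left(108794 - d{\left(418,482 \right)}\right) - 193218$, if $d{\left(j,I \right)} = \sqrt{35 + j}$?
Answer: $-84424 - \sqrt{453} \approx -84445.0$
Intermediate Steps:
$\left(108794 - d{\left(418,482 \right)}\right) - 193218 = \left(108794 - \sqrt{35 + 418}\right) - 193218 = \left(108794 - \sqrt{453}\right) - 193218 = -84424 - \sqrt{453}$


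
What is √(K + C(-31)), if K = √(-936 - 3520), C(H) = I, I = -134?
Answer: √(-134 + 2*I*√1114) ≈ 2.8024 + 11.91*I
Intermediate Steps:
C(H) = -134
K = 2*I*√1114 (K = √(-4456) = 2*I*√1114 ≈ 66.753*I)
√(K + C(-31)) = √(2*I*√1114 - 134) = √(-134 + 2*I*√1114)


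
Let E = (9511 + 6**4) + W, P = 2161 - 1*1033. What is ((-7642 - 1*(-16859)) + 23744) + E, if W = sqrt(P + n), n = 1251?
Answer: 43768 + sqrt(2379) ≈ 43817.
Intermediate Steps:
P = 1128 (P = 2161 - 1033 = 1128)
W = sqrt(2379) (W = sqrt(1128 + 1251) = sqrt(2379) ≈ 48.775)
E = 10807 + sqrt(2379) (E = (9511 + 6**4) + sqrt(2379) = (9511 + 1296) + sqrt(2379) = 10807 + sqrt(2379) ≈ 10856.)
((-7642 - 1*(-16859)) + 23744) + E = ((-7642 - 1*(-16859)) + 23744) + (10807 + sqrt(2379)) = ((-7642 + 16859) + 23744) + (10807 + sqrt(2379)) = (9217 + 23744) + (10807 + sqrt(2379)) = 32961 + (10807 + sqrt(2379)) = 43768 + sqrt(2379)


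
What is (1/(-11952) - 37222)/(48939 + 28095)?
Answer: -444877345/920710368 ≈ -0.48319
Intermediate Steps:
(1/(-11952) - 37222)/(48939 + 28095) = (-1/11952 - 37222)/77034 = -444877345/11952*1/77034 = -444877345/920710368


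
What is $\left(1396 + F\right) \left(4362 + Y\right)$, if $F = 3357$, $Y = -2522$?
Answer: $8745520$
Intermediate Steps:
$\left(1396 + F\right) \left(4362 + Y\right) = \left(1396 + 3357\right) \left(4362 - 2522\right) = 4753 \cdot 1840 = 8745520$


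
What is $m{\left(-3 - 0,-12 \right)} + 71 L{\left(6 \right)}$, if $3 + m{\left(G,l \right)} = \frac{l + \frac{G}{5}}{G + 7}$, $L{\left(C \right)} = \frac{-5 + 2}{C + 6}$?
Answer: $- \frac{239}{10} \approx -23.9$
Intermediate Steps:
$L{\left(C \right)} = - \frac{3}{6 + C}$
$m{\left(G,l \right)} = -3 + \frac{l + \frac{G}{5}}{7 + G}$ ($m{\left(G,l \right)} = -3 + \frac{l + \frac{G}{5}}{G + 7} = -3 + \frac{l + G \frac{1}{5}}{7 + G} = -3 + \frac{l + \frac{G}{5}}{7 + G}$)
$m{\left(-3 - 0,-12 \right)} + 71 L{\left(6 \right)} = \frac{-21 - 12 - \frac{14 \left(-3 - 0\right)}{5}}{7 - 3} + 71 \left(- \frac{3}{6 + 6}\right) = \frac{-21 - 12 - \frac{14 \left(-3 + 0\right)}{5}}{7 + \left(-3 + 0\right)} + 71 \left(- \frac{3}{12}\right) = \frac{-21 - 12 - - \frac{42}{5}}{7 - 3} + 71 \left(\left(-3\right) \frac{1}{12}\right) = \frac{-21 - 12 + \frac{42}{5}}{4} + 71 \left(- \frac{1}{4}\right) = \frac{1}{4} \left(- \frac{123}{5}\right) - \frac{71}{4} = - \frac{123}{20} - \frac{71}{4} = - \frac{239}{10}$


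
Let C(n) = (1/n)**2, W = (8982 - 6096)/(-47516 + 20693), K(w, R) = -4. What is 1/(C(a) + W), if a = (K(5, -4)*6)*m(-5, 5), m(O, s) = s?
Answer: -128750400/13843859 ≈ -9.3002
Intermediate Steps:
a = -120 (a = -4*6*5 = -24*5 = -120)
W = -962/8941 (W = 2886/(-26823) = 2886*(-1/26823) = -962/8941 ≈ -0.10759)
C(n) = n**(-2)
1/(C(a) + W) = 1/((-120)**(-2) - 962/8941) = 1/(1/14400 - 962/8941) = 1/(-13843859/128750400) = -128750400/13843859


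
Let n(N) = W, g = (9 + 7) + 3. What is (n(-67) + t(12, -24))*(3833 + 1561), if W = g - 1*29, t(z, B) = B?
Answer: -183396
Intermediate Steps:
g = 19 (g = 16 + 3 = 19)
W = -10 (W = 19 - 1*29 = 19 - 29 = -10)
n(N) = -10
(n(-67) + t(12, -24))*(3833 + 1561) = (-10 - 24)*(3833 + 1561) = -34*5394 = -183396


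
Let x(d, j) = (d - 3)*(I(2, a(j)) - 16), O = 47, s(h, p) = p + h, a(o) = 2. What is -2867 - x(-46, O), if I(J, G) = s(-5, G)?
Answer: -3798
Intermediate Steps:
s(h, p) = h + p
I(J, G) = -5 + G
x(d, j) = 57 - 19*d (x(d, j) = (d - 3)*((-5 + 2) - 16) = (-3 + d)*(-3 - 16) = (-3 + d)*(-19) = 57 - 19*d)
-2867 - x(-46, O) = -2867 - (57 - 19*(-46)) = -2867 - (57 + 874) = -2867 - 1*931 = -2867 - 931 = -3798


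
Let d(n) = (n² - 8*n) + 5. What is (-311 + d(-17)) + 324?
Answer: 443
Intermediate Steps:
d(n) = 5 + n² - 8*n
(-311 + d(-17)) + 324 = (-311 + (5 + (-17)² - 8*(-17))) + 324 = (-311 + (5 + 289 + 136)) + 324 = (-311 + 430) + 324 = 119 + 324 = 443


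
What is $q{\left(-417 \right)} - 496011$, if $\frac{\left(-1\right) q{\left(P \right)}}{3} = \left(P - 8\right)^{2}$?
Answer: $-1037886$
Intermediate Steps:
$q{\left(P \right)} = - 3 \left(-8 + P\right)^{2}$ ($q{\left(P \right)} = - 3 \left(P - 8\right)^{2} = - 3 \left(-8 + P\right)^{2}$)
$q{\left(-417 \right)} - 496011 = - 3 \left(-8 - 417\right)^{2} - 496011 = - 3 \left(-425\right)^{2} - 496011 = \left(-3\right) 180625 - 496011 = -541875 - 496011 = -1037886$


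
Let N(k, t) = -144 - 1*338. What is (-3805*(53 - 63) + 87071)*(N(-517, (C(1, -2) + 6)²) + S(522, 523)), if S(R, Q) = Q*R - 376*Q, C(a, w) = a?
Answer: 9493680996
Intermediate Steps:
N(k, t) = -482 (N(k, t) = -144 - 338 = -482)
S(R, Q) = -376*Q + Q*R
(-3805*(53 - 63) + 87071)*(N(-517, (C(1, -2) + 6)²) + S(522, 523)) = (-3805*(53 - 63) + 87071)*(-482 + 523*(-376 + 522)) = (-3805*(-10) + 87071)*(-482 + 523*146) = (38050 + 87071)*(-482 + 76358) = 125121*75876 = 9493680996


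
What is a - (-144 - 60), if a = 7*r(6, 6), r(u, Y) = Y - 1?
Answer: 239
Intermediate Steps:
r(u, Y) = -1 + Y
a = 35 (a = 7*(-1 + 6) = 7*5 = 35)
a - (-144 - 60) = 35 - (-144 - 60) = 35 - 1*(-204) = 35 + 204 = 239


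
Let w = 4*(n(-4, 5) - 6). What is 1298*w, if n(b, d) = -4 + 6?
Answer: -20768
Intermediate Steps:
n(b, d) = 2
w = -16 (w = 4*(2 - 6) = 4*(-4) = -16)
1298*w = 1298*(-16) = -20768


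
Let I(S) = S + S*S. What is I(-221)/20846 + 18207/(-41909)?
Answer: 118433747/62402501 ≈ 1.8979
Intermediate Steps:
I(S) = S + S²
I(-221)/20846 + 18207/(-41909) = -221*(1 - 221)/20846 + 18207/(-41909) = -221*(-220)*(1/20846) + 18207*(-1/41909) = 48620*(1/20846) - 2601/5987 = 24310/10423 - 2601/5987 = 118433747/62402501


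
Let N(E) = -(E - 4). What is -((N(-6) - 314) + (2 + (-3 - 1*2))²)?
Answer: 295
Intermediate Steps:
N(E) = 4 - E (N(E) = -(-4 + E) = 4 - E)
-((N(-6) - 314) + (2 + (-3 - 1*2))²) = -(((4 - 1*(-6)) - 314) + (2 + (-3 - 1*2))²) = -(((4 + 6) - 314) + (2 + (-3 - 2))²) = -((10 - 314) + (2 - 5)²) = -(-304 + (-3)²) = -(-304 + 9) = -1*(-295) = 295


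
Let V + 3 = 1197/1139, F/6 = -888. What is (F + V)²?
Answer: 36854758339344/1297321 ≈ 2.8408e+7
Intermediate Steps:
F = -5328 (F = 6*(-888) = -5328)
V = -2220/1139 (V = -3 + 1197/1139 = -2220/1139 ≈ -1.9491)
(F + V)² = (-5328 - 2220/1139)² = (-6070812/1139)² = 36854758339344/1297321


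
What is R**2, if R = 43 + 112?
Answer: 24025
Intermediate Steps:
R = 155
R**2 = 155**2 = 24025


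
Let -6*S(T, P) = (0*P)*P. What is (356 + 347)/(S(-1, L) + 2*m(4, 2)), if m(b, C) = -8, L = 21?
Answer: -703/16 ≈ -43.938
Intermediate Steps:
S(T, P) = 0 (S(T, P) = -0*P*P/6 = -0*P = -⅙*0 = 0)
(356 + 347)/(S(-1, L) + 2*m(4, 2)) = (356 + 347)/(0 + 2*(-8)) = 703/(0 - 16) = 703/(-16) = 703*(-1/16) = -703/16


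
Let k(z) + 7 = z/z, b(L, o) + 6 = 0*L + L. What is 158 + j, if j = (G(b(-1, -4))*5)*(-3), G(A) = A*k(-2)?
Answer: -472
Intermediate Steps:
b(L, o) = -6 + L (b(L, o) = -6 + (0*L + L) = -6 + (0 + L) = -6 + L)
k(z) = -6 (k(z) = -7 + z/z = -7 + 1 = -6)
G(A) = -6*A (G(A) = A*(-6) = -6*A)
j = -630 (j = (-6*(-6 - 1)*5)*(-3) = (-6*(-7)*5)*(-3) = (42*5)*(-3) = 210*(-3) = -630)
158 + j = 158 - 630 = -472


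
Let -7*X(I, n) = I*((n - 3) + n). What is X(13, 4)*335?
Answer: -21775/7 ≈ -3110.7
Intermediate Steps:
X(I, n) = -I*(-3 + 2*n)/7 (X(I, n) = -I*((n - 3) + n)/7 = -I*((-3 + n) + n)/7 = -I*(-3 + 2*n)/7)
X(13, 4)*335 = ((⅐)*13*(3 - 2*4))*335 = ((⅐)*13*(3 - 8))*335 = ((⅐)*13*(-5))*335 = -65/7*335 = -21775/7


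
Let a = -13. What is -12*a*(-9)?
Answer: -1404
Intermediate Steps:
-12*a*(-9) = -12*(-13)*(-9) = 156*(-9) = -1404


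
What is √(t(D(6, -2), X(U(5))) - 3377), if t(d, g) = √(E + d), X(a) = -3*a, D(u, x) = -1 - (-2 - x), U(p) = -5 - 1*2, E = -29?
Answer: √(-3377 + I*√30) ≈ 0.0471 + 58.112*I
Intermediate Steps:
U(p) = -7 (U(p) = -5 - 2 = -7)
D(u, x) = 1 + x (D(u, x) = -1 + (2 + x) = 1 + x)
t(d, g) = √(-29 + d)
√(t(D(6, -2), X(U(5))) - 3377) = √(√(-29 + (1 - 2)) - 3377) = √(√(-29 - 1) - 3377) = √(√(-30) - 3377) = √(I*√30 - 3377) = √(-3377 + I*√30)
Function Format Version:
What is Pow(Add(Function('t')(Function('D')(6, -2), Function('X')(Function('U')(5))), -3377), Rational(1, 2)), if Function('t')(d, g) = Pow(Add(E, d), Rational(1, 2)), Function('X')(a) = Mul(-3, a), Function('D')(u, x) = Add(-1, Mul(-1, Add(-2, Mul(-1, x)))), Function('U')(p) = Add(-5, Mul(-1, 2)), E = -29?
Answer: Pow(Add(-3377, Mul(I, Pow(30, Rational(1, 2)))), Rational(1, 2)) ≈ Add(0.0471, Mul(58.112, I))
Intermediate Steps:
Function('U')(p) = -7 (Function('U')(p) = Add(-5, -2) = -7)
Function('D')(u, x) = Add(1, x) (Function('D')(u, x) = Add(-1, Add(2, x)) = Add(1, x))
Function('t')(d, g) = Pow(Add(-29, d), Rational(1, 2))
Pow(Add(Function('t')(Function('D')(6, -2), Function('X')(Function('U')(5))), -3377), Rational(1, 2)) = Pow(Add(Pow(Add(-29, Add(1, -2)), Rational(1, 2)), -3377), Rational(1, 2)) = Pow(Add(Pow(Add(-29, -1), Rational(1, 2)), -3377), Rational(1, 2)) = Pow(Add(Pow(-30, Rational(1, 2)), -3377), Rational(1, 2)) = Pow(Add(Mul(I, Pow(30, Rational(1, 2))), -3377), Rational(1, 2)) = Pow(Add(-3377, Mul(I, Pow(30, Rational(1, 2)))), Rational(1, 2))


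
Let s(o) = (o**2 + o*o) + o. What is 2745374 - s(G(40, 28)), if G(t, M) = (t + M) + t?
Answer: 2721938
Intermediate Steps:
G(t, M) = M + 2*t (G(t, M) = (M + t) + t = M + 2*t)
s(o) = o + 2*o**2 (s(o) = (o**2 + o**2) + o = 2*o**2 + o = o + 2*o**2)
2745374 - s(G(40, 28)) = 2745374 - (28 + 2*40)*(1 + 2*(28 + 2*40)) = 2745374 - (28 + 80)*(1 + 2*(28 + 80)) = 2745374 - 108*(1 + 2*108) = 2745374 - 108*(1 + 216) = 2745374 - 108*217 = 2745374 - 1*23436 = 2745374 - 23436 = 2721938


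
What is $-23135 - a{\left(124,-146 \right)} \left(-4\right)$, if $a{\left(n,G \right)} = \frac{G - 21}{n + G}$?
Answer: $- \frac{254151}{11} \approx -23105.0$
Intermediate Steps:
$a{\left(n,G \right)} = \frac{-21 + G}{G + n}$
$-23135 - a{\left(124,-146 \right)} \left(-4\right) = -23135 - \frac{-21 - 146}{-146 + 124} \left(-4\right) = -23135 - \frac{1}{-22} \left(-167\right) \left(-4\right) = -23135 - \left(- \frac{1}{22}\right) \left(-167\right) \left(-4\right) = -23135 - \frac{167}{22} \left(-4\right) = -23135 - - \frac{334}{11} = -23135 + \frac{334}{11} = - \frac{254151}{11}$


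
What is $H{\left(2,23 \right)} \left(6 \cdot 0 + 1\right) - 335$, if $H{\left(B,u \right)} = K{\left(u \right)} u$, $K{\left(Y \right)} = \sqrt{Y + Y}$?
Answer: $-335 + 23 \sqrt{46} \approx -179.01$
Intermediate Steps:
$K{\left(Y \right)} = \sqrt{2} \sqrt{Y}$ ($K{\left(Y \right)} = \sqrt{2 Y} = \sqrt{2} \sqrt{Y}$)
$H{\left(B,u \right)} = \sqrt{2} u^{\frac{3}{2}}$ ($H{\left(B,u \right)} = \sqrt{2} \sqrt{u} u = \sqrt{2} u^{\frac{3}{2}}$)
$H{\left(2,23 \right)} \left(6 \cdot 0 + 1\right) - 335 = \sqrt{2} \cdot 23^{\frac{3}{2}} \left(6 \cdot 0 + 1\right) - 335 = \sqrt{2} \cdot 23 \sqrt{23} \left(0 + 1\right) - 335 = 23 \sqrt{46} \cdot 1 - 335 = 23 \sqrt{46} - 335 = -335 + 23 \sqrt{46}$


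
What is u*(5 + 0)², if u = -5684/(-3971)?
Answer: 142100/3971 ≈ 35.784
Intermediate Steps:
u = 5684/3971 (u = -5684*(-1/3971) = 5684/3971 ≈ 1.4314)
u*(5 + 0)² = 5684*(5 + 0)²/3971 = (5684/3971)*5² = (5684/3971)*25 = 142100/3971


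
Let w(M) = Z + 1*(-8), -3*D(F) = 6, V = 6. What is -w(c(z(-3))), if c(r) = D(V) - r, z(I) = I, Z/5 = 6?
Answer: -22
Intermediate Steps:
Z = 30 (Z = 5*6 = 30)
D(F) = -2 (D(F) = -1/3*6 = -2)
c(r) = -2 - r
w(M) = 22 (w(M) = 30 + 1*(-8) = 30 - 8 = 22)
-w(c(z(-3))) = -1*22 = -22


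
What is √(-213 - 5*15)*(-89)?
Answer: -1068*I*√2 ≈ -1510.4*I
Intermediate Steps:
√(-213 - 5*15)*(-89) = √(-213 - 75)*(-89) = √(-288)*(-89) = (12*I*√2)*(-89) = -1068*I*√2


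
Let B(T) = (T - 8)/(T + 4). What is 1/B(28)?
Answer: 8/5 ≈ 1.6000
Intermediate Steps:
B(T) = (-8 + T)/(4 + T)
1/B(28) = 1/((-8 + 28)/(4 + 28)) = 1/(20/32) = 1/((1/32)*20) = 1/(5/8) = 8/5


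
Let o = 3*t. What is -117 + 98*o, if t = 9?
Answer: 2529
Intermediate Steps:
o = 27 (o = 3*9 = 27)
-117 + 98*o = -117 + 98*27 = -117 + 2646 = 2529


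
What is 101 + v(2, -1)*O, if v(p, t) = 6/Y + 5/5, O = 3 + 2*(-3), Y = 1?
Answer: 80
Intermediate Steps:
O = -3 (O = 3 - 6 = -3)
v(p, t) = 7 (v(p, t) = 6/1 + 5/5 = 6*1 + 5*(1/5) = 6 + 1 = 7)
101 + v(2, -1)*O = 101 + 7*(-3) = 101 - 21 = 80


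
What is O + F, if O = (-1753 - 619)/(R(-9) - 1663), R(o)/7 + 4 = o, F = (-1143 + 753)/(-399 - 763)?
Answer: 860081/509537 ≈ 1.6880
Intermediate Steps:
F = 195/581 (F = -390/(-1162) = -390*(-1/1162) = 195/581 ≈ 0.33563)
R(o) = -28 + 7*o
O = 1186/877 (O = (-1753 - 619)/((-28 + 7*(-9)) - 1663) = -2372/((-28 - 63) - 1663) = -2372/(-91 - 1663) = -2372/(-1754) = -2372*(-1/1754) = 1186/877 ≈ 1.3523)
O + F = 1186/877 + 195/581 = 860081/509537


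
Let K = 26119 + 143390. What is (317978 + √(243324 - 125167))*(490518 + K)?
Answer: 209874065406 + 660027*√118157 ≈ 2.1010e+11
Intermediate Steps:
K = 169509
(317978 + √(243324 - 125167))*(490518 + K) = (317978 + √(243324 - 125167))*(490518 + 169509) = (317978 + √118157)*660027 = 209874065406 + 660027*√118157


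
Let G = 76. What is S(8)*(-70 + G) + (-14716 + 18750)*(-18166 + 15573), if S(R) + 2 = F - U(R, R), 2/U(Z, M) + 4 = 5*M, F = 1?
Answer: -31380505/3 ≈ -1.0460e+7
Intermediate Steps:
U(Z, M) = 2/(-4 + 5*M)
S(R) = -1 - 2/(-4 + 5*R) (S(R) = -2 + (1 - 2/(-4 + 5*R)) = -1 - 2/(-4 + 5*R))
S(8)*(-70 + G) + (-14716 + 18750)*(-18166 + 15573) = ((2 - 5*8)/(-4 + 5*8))*(-70 + 76) + (-14716 + 18750)*(-18166 + 15573) = ((2 - 40)/(-4 + 40))*6 + 4034*(-2593) = (-38/36)*6 - 10460162 = ((1/36)*(-38))*6 - 10460162 = -19/18*6 - 10460162 = -19/3 - 10460162 = -31380505/3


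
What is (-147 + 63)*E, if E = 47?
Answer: -3948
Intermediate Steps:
(-147 + 63)*E = (-147 + 63)*47 = -84*47 = -3948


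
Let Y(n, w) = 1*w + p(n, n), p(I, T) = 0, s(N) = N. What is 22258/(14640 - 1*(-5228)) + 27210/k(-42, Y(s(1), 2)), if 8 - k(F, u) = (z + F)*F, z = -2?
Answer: -12491339/913928 ≈ -13.668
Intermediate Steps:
Y(n, w) = w (Y(n, w) = 1*w + 0 = w + 0 = w)
k(F, u) = 8 - F*(-2 + F) (k(F, u) = 8 - (-2 + F)*F = 8 - F*(-2 + F))
22258/(14640 - 1*(-5228)) + 27210/k(-42, Y(s(1), 2)) = 22258/(14640 - 1*(-5228)) + 27210/(8 - 1*(-42)² + 2*(-42)) = 22258/(14640 + 5228) + 27210/(8 - 1*1764 - 84) = 22258/19868 + 27210/(8 - 1764 - 84) = 22258*(1/19868) + 27210/(-1840) = 11129/9934 + 27210*(-1/1840) = 11129/9934 - 2721/184 = -12491339/913928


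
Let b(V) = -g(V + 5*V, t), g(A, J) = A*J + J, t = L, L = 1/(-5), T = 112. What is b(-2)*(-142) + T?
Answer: 2122/5 ≈ 424.40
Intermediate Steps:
L = -1/5 ≈ -0.20000
t = -1/5 ≈ -0.20000
g(A, J) = J + A*J
b(V) = 1/5 + 6*V/5 (b(V) = -(-1)*(1 + (V + 5*V))/5 = -(-1)*(1 + 6*V)/5 = -(-1/5 - 6*V/5) = 1/5 + 6*V/5)
b(-2)*(-142) + T = (1/5 + (6/5)*(-2))*(-142) + 112 = (1/5 - 12/5)*(-142) + 112 = -11/5*(-142) + 112 = 1562/5 + 112 = 2122/5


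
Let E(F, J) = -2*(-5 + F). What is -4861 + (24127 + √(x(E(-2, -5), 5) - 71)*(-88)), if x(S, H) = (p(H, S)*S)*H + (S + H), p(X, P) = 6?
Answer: 19266 - 352*√23 ≈ 17578.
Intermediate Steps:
E(F, J) = 10 - 2*F
x(S, H) = H + S + 6*H*S (x(S, H) = (6*S)*H + (S + H) = 6*H*S + (H + S) = H + S + 6*H*S)
-4861 + (24127 + √(x(E(-2, -5), 5) - 71)*(-88)) = -4861 + (24127 + √((5 + (10 - 2*(-2)) + 6*5*(10 - 2*(-2))) - 71)*(-88)) = -4861 + (24127 + √((5 + (10 + 4) + 6*5*(10 + 4)) - 71)*(-88)) = -4861 + (24127 + √((5 + 14 + 6*5*14) - 71)*(-88)) = -4861 + (24127 + √((5 + 14 + 420) - 71)*(-88)) = -4861 + (24127 + √(439 - 71)*(-88)) = -4861 + (24127 + √368*(-88)) = -4861 + (24127 + (4*√23)*(-88)) = -4861 + (24127 - 352*√23) = 19266 - 352*√23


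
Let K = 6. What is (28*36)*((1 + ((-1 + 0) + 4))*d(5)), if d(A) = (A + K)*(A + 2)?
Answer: 310464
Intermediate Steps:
d(A) = (2 + A)*(6 + A) (d(A) = (A + 6)*(A + 2) = (6 + A)*(2 + A) = (2 + A)*(6 + A))
(28*36)*((1 + ((-1 + 0) + 4))*d(5)) = (28*36)*((1 + ((-1 + 0) + 4))*(12 + 5² + 8*5)) = 1008*((1 + (-1 + 4))*(12 + 25 + 40)) = 1008*((1 + 3)*77) = 1008*(4*77) = 1008*308 = 310464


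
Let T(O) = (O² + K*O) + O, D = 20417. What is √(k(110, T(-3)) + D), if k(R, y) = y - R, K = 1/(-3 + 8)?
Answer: √507810/5 ≈ 142.52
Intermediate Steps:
K = ⅕ (K = 1/5 = ⅕ ≈ 0.20000)
T(O) = O² + 6*O/5 (T(O) = (O² + O/5) + O = O² + 6*O/5)
√(k(110, T(-3)) + D) = √(((⅕)*(-3)*(6 + 5*(-3)) - 1*110) + 20417) = √(((⅕)*(-3)*(6 - 15) - 110) + 20417) = √(((⅕)*(-3)*(-9) - 110) + 20417) = √((27/5 - 110) + 20417) = √(-523/5 + 20417) = √(101562/5) = √507810/5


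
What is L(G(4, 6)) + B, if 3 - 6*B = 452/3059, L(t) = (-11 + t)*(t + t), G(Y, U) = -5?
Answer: 2945365/18354 ≈ 160.48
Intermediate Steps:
L(t) = 2*t*(-11 + t) (L(t) = (-11 + t)*(2*t) = 2*t*(-11 + t))
B = 8725/18354 (B = 1/2 - 226/(3*3059) = 1/2 - 1/6*452/3059 = 1/2 - 226/9177 = 8725/18354 ≈ 0.47537)
L(G(4, 6)) + B = 2*(-5)*(-11 - 5) + 8725/18354 = 2*(-5)*(-16) + 8725/18354 = 160 + 8725/18354 = 2945365/18354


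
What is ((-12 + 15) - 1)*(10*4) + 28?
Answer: 108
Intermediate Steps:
((-12 + 15) - 1)*(10*4) + 28 = (3 - 1)*40 + 28 = 2*40 + 28 = 80 + 28 = 108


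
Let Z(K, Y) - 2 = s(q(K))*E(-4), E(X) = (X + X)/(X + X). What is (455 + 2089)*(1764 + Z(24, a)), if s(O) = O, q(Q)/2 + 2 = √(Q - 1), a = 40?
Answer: 4482528 + 5088*√23 ≈ 4.5069e+6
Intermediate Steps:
E(X) = 1 (E(X) = (2*X)/((2*X)) = (2*X)*(1/(2*X)) = 1)
q(Q) = -4 + 2*√(-1 + Q) (q(Q) = -4 + 2*√(Q - 1) = -4 + 2*√(-1 + Q))
Z(K, Y) = -2 + 2*√(-1 + K) (Z(K, Y) = 2 + (-4 + 2*√(-1 + K))*1 = 2 + (-4 + 2*√(-1 + K)) = -2 + 2*√(-1 + K))
(455 + 2089)*(1764 + Z(24, a)) = (455 + 2089)*(1764 + (-2 + 2*√(-1 + 24))) = 2544*(1764 + (-2 + 2*√23)) = 2544*(1762 + 2*√23) = 4482528 + 5088*√23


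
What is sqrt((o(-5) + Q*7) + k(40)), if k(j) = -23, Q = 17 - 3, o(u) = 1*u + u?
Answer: sqrt(65) ≈ 8.0623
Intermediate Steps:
o(u) = 2*u (o(u) = u + u = 2*u)
Q = 14
sqrt((o(-5) + Q*7) + k(40)) = sqrt((2*(-5) + 14*7) - 23) = sqrt((-10 + 98) - 23) = sqrt(88 - 23) = sqrt(65)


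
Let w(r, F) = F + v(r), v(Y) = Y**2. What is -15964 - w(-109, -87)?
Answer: -27758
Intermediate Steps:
w(r, F) = F + r**2
-15964 - w(-109, -87) = -15964 - (-87 + (-109)**2) = -15964 - (-87 + 11881) = -15964 - 1*11794 = -15964 - 11794 = -27758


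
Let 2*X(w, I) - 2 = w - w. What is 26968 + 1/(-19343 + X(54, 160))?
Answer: 521615055/19342 ≈ 26968.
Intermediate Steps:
X(w, I) = 1 (X(w, I) = 1 + (w - w)/2 = 1 + (½)*0 = 1 + 0 = 1)
26968 + 1/(-19343 + X(54, 160)) = 26968 + 1/(-19343 + 1) = 26968 + 1/(-19342) = 26968 - 1/19342 = 521615055/19342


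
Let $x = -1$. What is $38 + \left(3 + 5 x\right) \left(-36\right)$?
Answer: $110$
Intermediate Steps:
$38 + \left(3 + 5 x\right) \left(-36\right) = 38 + \left(3 + 5 \left(-1\right)\right) \left(-36\right) = 38 + \left(3 - 5\right) \left(-36\right) = 38 - -72 = 38 + 72 = 110$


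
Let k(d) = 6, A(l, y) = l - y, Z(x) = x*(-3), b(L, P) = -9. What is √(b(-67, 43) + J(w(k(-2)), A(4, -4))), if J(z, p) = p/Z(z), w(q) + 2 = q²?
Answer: I*√23613/51 ≈ 3.013*I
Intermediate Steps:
Z(x) = -3*x
w(q) = -2 + q²
J(z, p) = -p/(3*z) (J(z, p) = p/((-3*z)) = p*(-1/(3*z)) = -p/(3*z))
√(b(-67, 43) + J(w(k(-2)), A(4, -4))) = √(-9 - (4 - 1*(-4))/(3*(-2 + 6²))) = √(-9 - (4 + 4)/(3*(-2 + 36))) = √(-9 - ⅓*8/34) = √(-9 - ⅓*8*1/34) = √(-9 - 4/51) = √(-463/51) = I*√23613/51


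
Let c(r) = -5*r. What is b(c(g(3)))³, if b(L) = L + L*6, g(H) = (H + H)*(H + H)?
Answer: -2000376000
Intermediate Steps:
g(H) = 4*H² (g(H) = (2*H)*(2*H) = 4*H²)
b(L) = 7*L (b(L) = L + 6*L = 7*L)
b(c(g(3)))³ = (7*(-20*3²))³ = (7*(-20*9))³ = (7*(-5*36))³ = (7*(-180))³ = (-1260)³ = -2000376000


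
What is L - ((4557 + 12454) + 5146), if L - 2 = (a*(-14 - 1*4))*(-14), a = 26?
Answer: -15603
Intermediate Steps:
L = 6554 (L = 2 + (26*(-14 - 1*4))*(-14) = 2 + (26*(-14 - 4))*(-14) = 2 + (26*(-18))*(-14) = 2 - 468*(-14) = 2 + 6552 = 6554)
L - ((4557 + 12454) + 5146) = 6554 - ((4557 + 12454) + 5146) = 6554 - (17011 + 5146) = 6554 - 1*22157 = 6554 - 22157 = -15603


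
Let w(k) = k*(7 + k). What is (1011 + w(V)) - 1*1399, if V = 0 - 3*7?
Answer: -94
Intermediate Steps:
V = -21 (V = 0 - 21 = -21)
(1011 + w(V)) - 1*1399 = (1011 - 21*(7 - 21)) - 1*1399 = (1011 - 21*(-14)) - 1399 = (1011 + 294) - 1399 = 1305 - 1399 = -94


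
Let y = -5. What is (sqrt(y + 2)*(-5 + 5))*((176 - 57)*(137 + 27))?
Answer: 0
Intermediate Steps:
(sqrt(y + 2)*(-5 + 5))*((176 - 57)*(137 + 27)) = (sqrt(-5 + 2)*(-5 + 5))*((176 - 57)*(137 + 27)) = (sqrt(-3)*0)*(119*164) = ((I*sqrt(3))*0)*19516 = 0*19516 = 0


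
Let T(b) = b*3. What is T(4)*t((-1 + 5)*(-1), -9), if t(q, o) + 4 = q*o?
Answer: 384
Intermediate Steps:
T(b) = 3*b
t(q, o) = -4 + o*q (t(q, o) = -4 + q*o = -4 + o*q)
T(4)*t((-1 + 5)*(-1), -9) = (3*4)*(-4 - 9*(-1 + 5)*(-1)) = 12*(-4 - 36*(-1)) = 12*(-4 - 9*(-4)) = 12*(-4 + 36) = 12*32 = 384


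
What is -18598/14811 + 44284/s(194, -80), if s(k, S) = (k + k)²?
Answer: -535981747/557426796 ≈ -0.96153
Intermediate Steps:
s(k, S) = 4*k² (s(k, S) = (2*k)² = 4*k²)
-18598/14811 + 44284/s(194, -80) = -18598/14811 + 44284/((4*194²)) = -18598*1/14811 + 44284/((4*37636)) = -18598/14811 + 44284/150544 = -18598/14811 + 44284*(1/150544) = -18598/14811 + 11071/37636 = -535981747/557426796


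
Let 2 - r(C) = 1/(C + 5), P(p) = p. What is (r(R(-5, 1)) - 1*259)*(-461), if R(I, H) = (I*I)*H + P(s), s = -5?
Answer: 2962386/25 ≈ 1.1850e+5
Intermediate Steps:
R(I, H) = -5 + H*I² (R(I, H) = (I*I)*H - 5 = I²*H - 5 = H*I² - 5 = -5 + H*I²)
r(C) = 2 - 1/(5 + C) (r(C) = 2 - 1/(C + 5) = 2 - 1/(5 + C))
(r(R(-5, 1)) - 1*259)*(-461) = ((9 + 2*(-5 + 1*(-5)²))/(5 + (-5 + 1*(-5)²)) - 1*259)*(-461) = ((9 + 2*(-5 + 1*25))/(5 + (-5 + 1*25)) - 259)*(-461) = ((9 + 2*(-5 + 25))/(5 + (-5 + 25)) - 259)*(-461) = ((9 + 2*20)/(5 + 20) - 259)*(-461) = ((9 + 40)/25 - 259)*(-461) = ((1/25)*49 - 259)*(-461) = (49/25 - 259)*(-461) = -6426/25*(-461) = 2962386/25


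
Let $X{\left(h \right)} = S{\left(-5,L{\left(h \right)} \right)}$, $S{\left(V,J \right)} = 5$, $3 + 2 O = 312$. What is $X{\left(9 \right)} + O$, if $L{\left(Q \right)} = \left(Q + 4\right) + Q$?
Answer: $\frac{319}{2} \approx 159.5$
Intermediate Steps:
$O = \frac{309}{2}$ ($O = - \frac{3}{2} + \frac{1}{2} \cdot 312 = - \frac{3}{2} + 156 = \frac{309}{2} \approx 154.5$)
$L{\left(Q \right)} = 4 + 2 Q$ ($L{\left(Q \right)} = \left(4 + Q\right) + Q = 4 + 2 Q$)
$X{\left(h \right)} = 5$
$X{\left(9 \right)} + O = 5 + \frac{309}{2} = \frac{319}{2}$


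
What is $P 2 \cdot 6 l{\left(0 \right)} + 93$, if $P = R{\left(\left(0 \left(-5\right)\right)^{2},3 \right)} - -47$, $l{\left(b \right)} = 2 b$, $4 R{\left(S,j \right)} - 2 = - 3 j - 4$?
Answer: $93$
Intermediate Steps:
$R{\left(S,j \right)} = - \frac{1}{2} - \frac{3 j}{4}$ ($R{\left(S,j \right)} = \frac{1}{2} + \frac{- 3 j - 4}{4} = \frac{1}{2} + \frac{-4 - 3 j}{4} = \frac{1}{2} - \left(1 + \frac{3 j}{4}\right) = - \frac{1}{2} - \frac{3 j}{4}$)
$P = \frac{177}{4}$ ($P = \left(- \frac{1}{2} - \frac{9}{4}\right) - -47 = \left(- \frac{1}{2} - \frac{9}{4}\right) + 47 = - \frac{11}{4} + 47 = \frac{177}{4} \approx 44.25$)
$P 2 \cdot 6 l{\left(0 \right)} + 93 = \frac{177 \cdot 2 \cdot 6 \cdot 2 \cdot 0}{4} + 93 = \frac{177 \cdot 12 \cdot 0}{4} + 93 = \frac{177}{4} \cdot 0 + 93 = 0 + 93 = 93$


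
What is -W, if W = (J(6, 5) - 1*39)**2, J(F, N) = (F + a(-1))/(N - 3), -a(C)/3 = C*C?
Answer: -5625/4 ≈ -1406.3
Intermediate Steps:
a(C) = -3*C**2 (a(C) = -3*C*C = -3*C**2)
J(F, N) = (-3 + F)/(-3 + N) (J(F, N) = (F - 3*(-1)**2)/(N - 3) = (F - 3*1)/(-3 + N) = (F - 3)/(-3 + N) = (-3 + F)/(-3 + N))
W = 5625/4 (W = ((-3 + 6)/(-3 + 5) - 1*39)**2 = (3/2 - 39)**2 = (-75/2)**2 = 5625/4 ≈ 1406.3)
-W = -1*5625/4 = -5625/4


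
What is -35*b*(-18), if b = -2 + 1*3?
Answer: 630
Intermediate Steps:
b = 1 (b = -2 + 3 = 1)
-35*b*(-18) = -35*1*(-18) = -35*(-18) = 630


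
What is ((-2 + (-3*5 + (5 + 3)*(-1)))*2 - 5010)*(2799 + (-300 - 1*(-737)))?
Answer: -16374160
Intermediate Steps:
((-2 + (-3*5 + (5 + 3)*(-1)))*2 - 5010)*(2799 + (-300 - 1*(-737))) = ((-2 + (-15 + 8*(-1)))*2 - 5010)*(2799 + (-300 + 737)) = ((-2 + (-15 - 8))*2 - 5010)*(2799 + 437) = ((-2 - 23)*2 - 5010)*3236 = (-25*2 - 5010)*3236 = (-50 - 5010)*3236 = -5060*3236 = -16374160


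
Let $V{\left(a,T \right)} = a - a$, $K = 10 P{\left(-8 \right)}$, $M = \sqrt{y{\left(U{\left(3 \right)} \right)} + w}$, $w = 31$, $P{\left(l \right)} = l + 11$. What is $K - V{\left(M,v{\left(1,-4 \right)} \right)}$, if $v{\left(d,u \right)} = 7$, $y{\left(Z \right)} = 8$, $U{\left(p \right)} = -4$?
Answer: $30$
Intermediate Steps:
$P{\left(l \right)} = 11 + l$
$M = \sqrt{39}$ ($M = \sqrt{8 + 31} = \sqrt{39} \approx 6.245$)
$K = 30$ ($K = 10 \left(11 - 8\right) = 10 \cdot 3 = 30$)
$V{\left(a,T \right)} = 0$
$K - V{\left(M,v{\left(1,-4 \right)} \right)} = 30 - 0 = 30 + 0 = 30$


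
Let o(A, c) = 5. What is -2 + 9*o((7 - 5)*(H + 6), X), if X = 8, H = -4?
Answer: 43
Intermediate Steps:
-2 + 9*o((7 - 5)*(H + 6), X) = -2 + 9*5 = -2 + 45 = 43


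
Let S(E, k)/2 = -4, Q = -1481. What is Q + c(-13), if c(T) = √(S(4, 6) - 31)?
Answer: -1481 + I*√39 ≈ -1481.0 + 6.245*I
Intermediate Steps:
S(E, k) = -8 (S(E, k) = 2*(-4) = -8)
c(T) = I*√39 (c(T) = √(-8 - 31) = √(-39) = I*√39)
Q + c(-13) = -1481 + I*√39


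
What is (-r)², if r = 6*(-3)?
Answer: 324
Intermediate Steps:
r = -18
(-r)² = (-1*(-18))² = 18² = 324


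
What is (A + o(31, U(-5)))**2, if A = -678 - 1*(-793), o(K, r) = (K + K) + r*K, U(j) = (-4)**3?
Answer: 3265249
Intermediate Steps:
U(j) = -64
o(K, r) = 2*K + K*r
A = 115 (A = -678 + 793 = 115)
(A + o(31, U(-5)))**2 = (115 + 31*(2 - 64))**2 = (115 + 31*(-62))**2 = (115 - 1922)**2 = (-1807)**2 = 3265249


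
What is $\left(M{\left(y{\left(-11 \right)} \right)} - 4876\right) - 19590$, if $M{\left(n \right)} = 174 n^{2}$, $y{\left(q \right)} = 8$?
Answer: $-13330$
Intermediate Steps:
$\left(M{\left(y{\left(-11 \right)} \right)} - 4876\right) - 19590 = \left(174 \cdot 8^{2} - 4876\right) - 19590 = \left(174 \cdot 64 - 4876\right) - 19590 = \left(11136 - 4876\right) - 19590 = 6260 - 19590 = -13330$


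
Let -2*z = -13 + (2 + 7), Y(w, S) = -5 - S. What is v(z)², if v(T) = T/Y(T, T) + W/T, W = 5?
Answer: 961/196 ≈ 4.9031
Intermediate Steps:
z = 2 (z = -(-13 + (2 + 7))/2 = -(-13 + 9)/2 = -½*(-4) = 2)
v(T) = 5/T + T/(-5 - T) (v(T) = T/(-5 - T) + 5/T = 5/T + T/(-5 - T))
v(z)² = (5/2 - 1*2/(5 + 2))² = (5*(½) - 1*2/7)² = (5/2 - 1*2*⅐)² = (5/2 - 2/7)² = (31/14)² = 961/196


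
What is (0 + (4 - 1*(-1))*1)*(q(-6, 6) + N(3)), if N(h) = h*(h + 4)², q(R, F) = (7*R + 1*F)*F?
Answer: -345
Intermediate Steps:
q(R, F) = F*(F + 7*R) (q(R, F) = (7*R + F)*F = (F + 7*R)*F = F*(F + 7*R))
N(h) = h*(4 + h)²
(0 + (4 - 1*(-1))*1)*(q(-6, 6) + N(3)) = (0 + (4 - 1*(-1))*1)*(6*(6 + 7*(-6)) + 3*(4 + 3)²) = (0 + (4 + 1)*1)*(6*(6 - 42) + 3*7²) = (0 + 5*1)*(6*(-36) + 3*49) = (0 + 5)*(-216 + 147) = 5*(-69) = -345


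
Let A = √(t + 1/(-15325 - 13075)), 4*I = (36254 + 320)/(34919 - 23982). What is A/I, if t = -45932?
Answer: 10937*I*√92617284871/12983770 ≈ 256.36*I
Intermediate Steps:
I = 18287/21874 (I = ((36254 + 320)/(34919 - 23982))/4 = (36574/10937)/4 = (36574*(1/10937))/4 = (¼)*(36574/10937) = 18287/21874 ≈ 0.83602)
A = I*√92617284871/1420 (A = √(-45932 + 1/(-15325 - 13075)) = √(-45932 + 1/(-28400)) = √(-45932 - 1/28400) = √(-1304468801/28400) = I*√92617284871/1420 ≈ 214.32*I)
A/I = (I*√92617284871/1420)/(18287/21874) = (I*√92617284871/1420)*(21874/18287) = 10937*I*√92617284871/12983770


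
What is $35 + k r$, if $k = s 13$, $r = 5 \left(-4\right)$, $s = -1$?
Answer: $295$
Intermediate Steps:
$r = -20$
$k = -13$ ($k = \left(-1\right) 13 = -13$)
$35 + k r = 35 - -260 = 35 + 260 = 295$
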